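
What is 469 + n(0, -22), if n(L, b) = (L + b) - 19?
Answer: 428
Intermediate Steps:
n(L, b) = -19 + L + b
469 + n(0, -22) = 469 + (-19 + 0 - 22) = 469 - 41 = 428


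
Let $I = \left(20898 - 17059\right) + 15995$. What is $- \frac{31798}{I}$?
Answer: $- \frac{15899}{9917} \approx -1.6032$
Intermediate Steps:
$I = 19834$ ($I = 3839 + 15995 = 19834$)
$- \frac{31798}{I} = - \frac{31798}{19834} = \left(-31798\right) \frac{1}{19834} = - \frac{15899}{9917}$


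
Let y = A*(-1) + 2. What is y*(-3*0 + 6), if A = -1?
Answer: 18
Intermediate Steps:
y = 3 (y = -1*(-1) + 2 = 1 + 2 = 3)
y*(-3*0 + 6) = 3*(-3*0 + 6) = 3*(0 + 6) = 3*6 = 18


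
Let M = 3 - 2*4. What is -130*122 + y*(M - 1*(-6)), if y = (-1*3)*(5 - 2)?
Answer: -15869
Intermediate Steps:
y = -9 (y = -3*3 = -9)
M = -5 (M = 3 - 8 = -5)
-130*122 + y*(M - 1*(-6)) = -130*122 - 9*(-5 - 1*(-6)) = -15860 - 9*(-5 + 6) = -15860 - 9*1 = -15860 - 9 = -15869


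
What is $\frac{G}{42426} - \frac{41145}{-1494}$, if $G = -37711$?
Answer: $\frac{46924376}{1760679} \approx 26.651$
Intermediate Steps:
$\frac{G}{42426} - \frac{41145}{-1494} = - \frac{37711}{42426} - \frac{41145}{-1494} = \left(-37711\right) \frac{1}{42426} - - \frac{13715}{498} = - \frac{37711}{42426} + \frac{13715}{498} = \frac{46924376}{1760679}$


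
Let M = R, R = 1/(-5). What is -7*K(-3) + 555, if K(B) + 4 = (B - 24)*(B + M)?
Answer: -109/5 ≈ -21.800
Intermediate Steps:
R = -⅕ ≈ -0.20000
M = -⅕ ≈ -0.20000
K(B) = -4 + (-24 + B)*(-⅕ + B) (K(B) = -4 + (B - 24)*(B - ⅕) = -4 + (-24 + B)*(-⅕ + B))
-7*K(-3) + 555 = -7*(⅘ + (-3)² - 121/5*(-3)) + 555 = -7*(⅘ + 9 + 363/5) + 555 = -7*412/5 + 555 = -2884/5 + 555 = -109/5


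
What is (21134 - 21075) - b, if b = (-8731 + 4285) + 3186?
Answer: 1319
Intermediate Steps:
b = -1260 (b = -4446 + 3186 = -1260)
(21134 - 21075) - b = (21134 - 21075) - 1*(-1260) = 59 + 1260 = 1319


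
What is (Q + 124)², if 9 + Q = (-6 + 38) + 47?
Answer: 37636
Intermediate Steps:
Q = 70 (Q = -9 + ((-6 + 38) + 47) = -9 + (32 + 47) = -9 + 79 = 70)
(Q + 124)² = (70 + 124)² = 194² = 37636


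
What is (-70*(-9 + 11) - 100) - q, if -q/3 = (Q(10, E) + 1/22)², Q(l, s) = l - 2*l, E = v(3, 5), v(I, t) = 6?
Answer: 27723/484 ≈ 57.279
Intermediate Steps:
E = 6
Q(l, s) = -l
q = -143883/484 (q = -3*(-1*10 + 1/22)² = -3*(-10 + 1/22)² = -3*(-219/22)² = -3*47961/484 = -143883/484 ≈ -297.28)
(-70*(-9 + 11) - 100) - q = (-70*(-9 + 11) - 100) - 1*(-143883/484) = (-70*2 - 100) + 143883/484 = (-140 - 100) + 143883/484 = -240 + 143883/484 = 27723/484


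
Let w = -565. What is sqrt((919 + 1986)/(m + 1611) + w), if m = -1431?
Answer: I*sqrt(19759)/6 ≈ 23.428*I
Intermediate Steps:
sqrt((919 + 1986)/(m + 1611) + w) = sqrt((919 + 1986)/(-1431 + 1611) - 565) = sqrt(2905/180 - 565) = sqrt(2905*(1/180) - 565) = sqrt(581/36 - 565) = sqrt(-19759/36) = I*sqrt(19759)/6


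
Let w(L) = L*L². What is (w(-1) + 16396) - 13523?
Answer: 2872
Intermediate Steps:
w(L) = L³
(w(-1) + 16396) - 13523 = ((-1)³ + 16396) - 13523 = (-1 + 16396) - 13523 = 16395 - 13523 = 2872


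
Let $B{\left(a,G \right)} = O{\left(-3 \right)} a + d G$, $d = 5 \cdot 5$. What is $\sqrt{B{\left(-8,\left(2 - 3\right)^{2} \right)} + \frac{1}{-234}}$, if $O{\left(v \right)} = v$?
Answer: $\frac{\sqrt{298090}}{78} \approx 6.9997$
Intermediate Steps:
$d = 25$
$B{\left(a,G \right)} = - 3 a + 25 G$
$\sqrt{B{\left(-8,\left(2 - 3\right)^{2} \right)} + \frac{1}{-234}} = \sqrt{\left(\left(-3\right) \left(-8\right) + 25 \left(2 - 3\right)^{2}\right) + \frac{1}{-234}} = \sqrt{\left(24 + 25 \left(-1\right)^{2}\right) - \frac{1}{234}} = \sqrt{\left(24 + 25 \cdot 1\right) - \frac{1}{234}} = \sqrt{\left(24 + 25\right) - \frac{1}{234}} = \sqrt{49 - \frac{1}{234}} = \sqrt{\frac{11465}{234}} = \frac{\sqrt{298090}}{78}$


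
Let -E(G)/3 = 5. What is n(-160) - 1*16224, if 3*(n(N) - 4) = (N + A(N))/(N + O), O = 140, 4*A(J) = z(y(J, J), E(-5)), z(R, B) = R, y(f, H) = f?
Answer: -48650/3 ≈ -16217.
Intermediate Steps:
E(G) = -15 (E(G) = -3*5 = -15)
A(J) = J/4
n(N) = 4 + 5*N/(12*(140 + N)) (n(N) = 4 + ((N + N/4)/(N + 140))/3 = 4 + ((5*N/4)/(140 + N))/3 = 4 + (5*N/(4*(140 + N)))/3 = 4 + 5*N/(12*(140 + N)))
n(-160) - 1*16224 = (6720 + 53*(-160))/(12*(140 - 160)) - 1*16224 = (1/12)*(6720 - 8480)/(-20) - 16224 = (1/12)*(-1/20)*(-1760) - 16224 = 22/3 - 16224 = -48650/3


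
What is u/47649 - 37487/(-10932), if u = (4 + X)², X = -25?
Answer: 85287575/24804708 ≈ 3.4384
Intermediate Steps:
u = 441 (u = (4 - 25)² = (-21)² = 441)
u/47649 - 37487/(-10932) = 441/47649 - 37487/(-10932) = 441*(1/47649) - 37487*(-1/10932) = 21/2269 + 37487/10932 = 85287575/24804708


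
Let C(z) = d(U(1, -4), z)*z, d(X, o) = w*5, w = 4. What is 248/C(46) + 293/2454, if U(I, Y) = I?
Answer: 109769/282210 ≈ 0.38896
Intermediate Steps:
d(X, o) = 20 (d(X, o) = 4*5 = 20)
C(z) = 20*z
248/C(46) + 293/2454 = 248/((20*46)) + 293/2454 = 248/920 + 293*(1/2454) = 248*(1/920) + 293/2454 = 31/115 + 293/2454 = 109769/282210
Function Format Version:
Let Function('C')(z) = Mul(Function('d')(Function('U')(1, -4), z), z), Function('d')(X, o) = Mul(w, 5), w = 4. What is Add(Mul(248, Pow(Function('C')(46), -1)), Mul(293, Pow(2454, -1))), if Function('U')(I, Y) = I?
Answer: Rational(109769, 282210) ≈ 0.38896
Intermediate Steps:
Function('d')(X, o) = 20 (Function('d')(X, o) = Mul(4, 5) = 20)
Function('C')(z) = Mul(20, z)
Add(Mul(248, Pow(Function('C')(46), -1)), Mul(293, Pow(2454, -1))) = Add(Mul(248, Pow(Mul(20, 46), -1)), Mul(293, Pow(2454, -1))) = Add(Mul(248, Pow(920, -1)), Mul(293, Rational(1, 2454))) = Add(Mul(248, Rational(1, 920)), Rational(293, 2454)) = Add(Rational(31, 115), Rational(293, 2454)) = Rational(109769, 282210)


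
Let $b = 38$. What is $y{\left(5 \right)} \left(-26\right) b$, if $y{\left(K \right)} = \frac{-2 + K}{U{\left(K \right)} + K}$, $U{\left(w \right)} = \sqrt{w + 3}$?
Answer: $- \frac{14820}{17} + \frac{5928 \sqrt{2}}{17} \approx -378.62$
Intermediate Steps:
$U{\left(w \right)} = \sqrt{3 + w}$
$y{\left(K \right)} = \frac{-2 + K}{K + \sqrt{3 + K}}$ ($y{\left(K \right)} = \frac{-2 + K}{\sqrt{3 + K} + K} = \frac{-2 + K}{K + \sqrt{3 + K}}$)
$y{\left(5 \right)} \left(-26\right) b = \frac{-2 + 5}{5 + \sqrt{3 + 5}} \left(-26\right) 38 = \frac{1}{5 + \sqrt{8}} \cdot 3 \left(-26\right) 38 = \frac{1}{5 + 2 \sqrt{2}} \cdot 3 \left(-26\right) 38 = \frac{3}{5 + 2 \sqrt{2}} \left(-26\right) 38 = - \frac{78}{5 + 2 \sqrt{2}} \cdot 38 = - \frac{2964}{5 + 2 \sqrt{2}}$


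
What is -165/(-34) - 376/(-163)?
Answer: 39679/5542 ≈ 7.1597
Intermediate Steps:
-165/(-34) - 376/(-163) = -165*(-1/34) - 376*(-1/163) = 165/34 + 376/163 = 39679/5542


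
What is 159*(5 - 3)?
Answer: 318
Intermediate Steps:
159*(5 - 3) = 159*2 = 318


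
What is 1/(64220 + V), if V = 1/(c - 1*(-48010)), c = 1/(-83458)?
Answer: 4006818579/257317889226838 ≈ 1.5571e-5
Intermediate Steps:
c = -1/83458 ≈ -1.1982e-5
V = 83458/4006818579 (V = 1/(-1/83458 - 1*(-48010)) = 1/(-1/83458 + 48010) = 1/(4006818579/83458) = 83458/4006818579 ≈ 2.0829e-5)
1/(64220 + V) = 1/(64220 + 83458/4006818579) = 1/(257317889226838/4006818579) = 4006818579/257317889226838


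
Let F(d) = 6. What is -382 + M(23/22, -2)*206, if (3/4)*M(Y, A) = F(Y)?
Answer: 1266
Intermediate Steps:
M(Y, A) = 8 (M(Y, A) = (4/3)*6 = 8)
-382 + M(23/22, -2)*206 = -382 + 8*206 = -382 + 1648 = 1266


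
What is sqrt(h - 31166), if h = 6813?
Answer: 7*I*sqrt(497) ≈ 156.05*I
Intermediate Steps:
sqrt(h - 31166) = sqrt(6813 - 31166) = sqrt(-24353) = 7*I*sqrt(497)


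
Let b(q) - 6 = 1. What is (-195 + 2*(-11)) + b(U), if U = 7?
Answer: -210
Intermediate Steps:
b(q) = 7 (b(q) = 6 + 1 = 7)
(-195 + 2*(-11)) + b(U) = (-195 + 2*(-11)) + 7 = (-195 - 22) + 7 = -217 + 7 = -210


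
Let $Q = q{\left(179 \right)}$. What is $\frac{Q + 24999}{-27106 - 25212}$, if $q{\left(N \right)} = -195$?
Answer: $- \frac{12402}{26159} \approx -0.4741$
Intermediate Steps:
$Q = -195$
$\frac{Q + 24999}{-27106 - 25212} = \frac{-195 + 24999}{-27106 - 25212} = \frac{24804}{-52318} = 24804 \left(- \frac{1}{52318}\right) = - \frac{12402}{26159}$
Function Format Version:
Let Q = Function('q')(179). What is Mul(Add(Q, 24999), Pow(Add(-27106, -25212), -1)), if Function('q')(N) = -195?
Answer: Rational(-12402, 26159) ≈ -0.47410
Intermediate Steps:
Q = -195
Mul(Add(Q, 24999), Pow(Add(-27106, -25212), -1)) = Mul(Add(-195, 24999), Pow(Add(-27106, -25212), -1)) = Mul(24804, Pow(-52318, -1)) = Mul(24804, Rational(-1, 52318)) = Rational(-12402, 26159)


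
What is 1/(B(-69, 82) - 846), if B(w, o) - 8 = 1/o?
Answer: -82/68715 ≈ -0.0011933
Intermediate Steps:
B(w, o) = 8 + 1/o
1/(B(-69, 82) - 846) = 1/((8 + 1/82) - 846) = 1/(657/82 - 846) = 1/(-68715/82) = -82/68715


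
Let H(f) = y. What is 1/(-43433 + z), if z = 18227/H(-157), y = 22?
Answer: -2/85209 ≈ -2.3472e-5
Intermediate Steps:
H(f) = 22
z = 1657/2 (z = 18227/22 = 18227*(1/22) = 1657/2 ≈ 828.50)
1/(-43433 + z) = 1/(-43433 + 1657/2) = 1/(-85209/2) = -2/85209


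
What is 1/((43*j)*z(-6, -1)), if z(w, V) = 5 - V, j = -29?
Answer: -1/7482 ≈ -0.00013365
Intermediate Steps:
1/((43*j)*z(-6, -1)) = 1/((43*(-29))*(5 - 1*(-1))) = 1/(-1247*(5 + 1)) = 1/(-1247*6) = 1/(-7482) = -1/7482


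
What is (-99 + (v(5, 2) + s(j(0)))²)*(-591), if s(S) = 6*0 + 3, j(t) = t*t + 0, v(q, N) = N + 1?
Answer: 37233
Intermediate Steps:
v(q, N) = 1 + N
j(t) = t² (j(t) = t² + 0 = t²)
s(S) = 3 (s(S) = 0 + 3 = 3)
(-99 + (v(5, 2) + s(j(0)))²)*(-591) = (-99 + ((1 + 2) + 3)²)*(-591) = (-99 + (3 + 3)²)*(-591) = (-99 + 6²)*(-591) = (-99 + 36)*(-591) = -63*(-591) = 37233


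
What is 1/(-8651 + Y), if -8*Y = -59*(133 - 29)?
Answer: -1/7884 ≈ -0.00012684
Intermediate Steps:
Y = 767 (Y = -(-59)*(133 - 29)/8 = -(-59)*104/8 = -⅛*(-6136) = 767)
1/(-8651 + Y) = 1/(-8651 + 767) = 1/(-7884) = -1/7884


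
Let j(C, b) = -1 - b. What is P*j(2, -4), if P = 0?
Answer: 0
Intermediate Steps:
P*j(2, -4) = 0*(-1 - 1*(-4)) = 0*(-1 + 4) = 0*3 = 0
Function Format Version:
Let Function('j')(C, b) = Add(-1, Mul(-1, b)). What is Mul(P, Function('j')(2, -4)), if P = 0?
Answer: 0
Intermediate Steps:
Mul(P, Function('j')(2, -4)) = Mul(0, Add(-1, Mul(-1, -4))) = Mul(0, Add(-1, 4)) = Mul(0, 3) = 0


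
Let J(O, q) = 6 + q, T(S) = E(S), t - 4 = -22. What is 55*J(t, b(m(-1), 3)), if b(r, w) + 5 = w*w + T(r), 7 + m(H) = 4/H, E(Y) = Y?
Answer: -55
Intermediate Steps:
t = -18 (t = 4 - 22 = -18)
m(H) = -7 + 4/H
T(S) = S
b(r, w) = -5 + r + w² (b(r, w) = -5 + (w*w + r) = -5 + (w² + r) = -5 + (r + w²) = -5 + r + w²)
55*J(t, b(m(-1), 3)) = 55*(6 + (-5 + (-7 + 4/(-1)) + 3²)) = 55*(6 + (-5 + (-7 + 4*(-1)) + 9)) = 55*(6 + (-5 + (-7 - 4) + 9)) = 55*(6 + (-5 - 11 + 9)) = 55*(6 - 7) = 55*(-1) = -55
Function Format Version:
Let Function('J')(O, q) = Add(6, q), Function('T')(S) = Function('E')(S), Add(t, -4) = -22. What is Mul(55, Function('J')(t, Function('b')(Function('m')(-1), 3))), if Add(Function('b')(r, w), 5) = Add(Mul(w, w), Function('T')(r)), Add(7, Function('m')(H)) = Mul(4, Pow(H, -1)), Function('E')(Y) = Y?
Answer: -55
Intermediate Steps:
t = -18 (t = Add(4, -22) = -18)
Function('m')(H) = Add(-7, Mul(4, Pow(H, -1)))
Function('T')(S) = S
Function('b')(r, w) = Add(-5, r, Pow(w, 2)) (Function('b')(r, w) = Add(-5, Add(Mul(w, w), r)) = Add(-5, Add(Pow(w, 2), r)) = Add(-5, Add(r, Pow(w, 2))) = Add(-5, r, Pow(w, 2)))
Mul(55, Function('J')(t, Function('b')(Function('m')(-1), 3))) = Mul(55, Add(6, Add(-5, Add(-7, Mul(4, Pow(-1, -1))), Pow(3, 2)))) = Mul(55, Add(6, Add(-5, Add(-7, Mul(4, -1)), 9))) = Mul(55, Add(6, Add(-5, Add(-7, -4), 9))) = Mul(55, Add(6, Add(-5, -11, 9))) = Mul(55, Add(6, -7)) = Mul(55, -1) = -55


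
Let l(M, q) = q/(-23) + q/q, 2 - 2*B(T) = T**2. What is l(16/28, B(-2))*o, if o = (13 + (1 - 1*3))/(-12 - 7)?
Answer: -264/437 ≈ -0.60412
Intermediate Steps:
B(T) = 1 - T**2/2
l(M, q) = 1 - q/23 (l(M, q) = q*(-1/23) + 1 = -q/23 + 1 = 1 - q/23)
o = -11/19 (o = (13 + (1 - 3))/(-19) = (13 - 2)*(-1/19) = 11*(-1/19) = -11/19 ≈ -0.57895)
l(16/28, B(-2))*o = (1 - (1 - 1/2*(-2)**2)/23)*(-11/19) = (1 - (1 - 1/2*4)/23)*(-11/19) = (1 - (1 - 2)/23)*(-11/19) = (1 - 1/23*(-1))*(-11/19) = (1 + 1/23)*(-11/19) = (24/23)*(-11/19) = -264/437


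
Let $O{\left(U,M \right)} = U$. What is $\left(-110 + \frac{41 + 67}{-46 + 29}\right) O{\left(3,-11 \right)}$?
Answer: $- \frac{5934}{17} \approx -349.06$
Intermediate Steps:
$\left(-110 + \frac{41 + 67}{-46 + 29}\right) O{\left(3,-11 \right)} = \left(-110 + \frac{41 + 67}{-46 + 29}\right) 3 = \left(-110 + \frac{108}{-17}\right) 3 = \left(-110 + 108 \left(- \frac{1}{17}\right)\right) 3 = \left(-110 - \frac{108}{17}\right) 3 = \left(- \frac{1978}{17}\right) 3 = - \frac{5934}{17}$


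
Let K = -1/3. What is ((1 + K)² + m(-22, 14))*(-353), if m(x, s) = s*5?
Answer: -223802/9 ≈ -24867.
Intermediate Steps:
m(x, s) = 5*s
K = -⅓ (K = -1*⅓ = -⅓ ≈ -0.33333)
((1 + K)² + m(-22, 14))*(-353) = ((1 - ⅓)² + 5*14)*(-353) = ((⅔)² + 70)*(-353) = (4/9 + 70)*(-353) = (634/9)*(-353) = -223802/9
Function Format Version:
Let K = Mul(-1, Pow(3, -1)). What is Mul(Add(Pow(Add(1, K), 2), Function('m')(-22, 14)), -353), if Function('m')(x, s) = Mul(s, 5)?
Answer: Rational(-223802, 9) ≈ -24867.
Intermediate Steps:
Function('m')(x, s) = Mul(5, s)
K = Rational(-1, 3) (K = Mul(-1, Rational(1, 3)) = Rational(-1, 3) ≈ -0.33333)
Mul(Add(Pow(Add(1, K), 2), Function('m')(-22, 14)), -353) = Mul(Add(Pow(Add(1, Rational(-1, 3)), 2), Mul(5, 14)), -353) = Mul(Add(Pow(Rational(2, 3), 2), 70), -353) = Mul(Add(Rational(4, 9), 70), -353) = Mul(Rational(634, 9), -353) = Rational(-223802, 9)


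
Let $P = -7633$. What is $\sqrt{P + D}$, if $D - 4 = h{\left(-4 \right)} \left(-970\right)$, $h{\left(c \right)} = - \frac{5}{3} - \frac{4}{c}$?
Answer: $\frac{i \sqrt{62841}}{3} \approx 83.56 i$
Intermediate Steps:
$h{\left(c \right)} = - \frac{5}{3} - \frac{4}{c}$ ($h{\left(c \right)} = \left(-5\right) \frac{1}{3} - \frac{4}{c} = - \frac{5}{3} - \frac{4}{c}$)
$D = \frac{1952}{3}$ ($D = 4 + \left(- \frac{5}{3} - \frac{4}{-4}\right) \left(-970\right) = 4 + \left(- \frac{5}{3} - -1\right) \left(-970\right) = 4 + \left(- \frac{5}{3} + 1\right) \left(-970\right) = 4 - - \frac{1940}{3} = 4 + \frac{1940}{3} = \frac{1952}{3} \approx 650.67$)
$\sqrt{P + D} = \sqrt{-7633 + \frac{1952}{3}} = \sqrt{- \frac{20947}{3}} = \frac{i \sqrt{62841}}{3}$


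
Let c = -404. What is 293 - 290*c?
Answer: 117453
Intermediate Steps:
293 - 290*c = 293 - 290*(-404) = 293 + 117160 = 117453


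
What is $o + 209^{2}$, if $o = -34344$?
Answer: $9337$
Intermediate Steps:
$o + 209^{2} = -34344 + 209^{2} = -34344 + 43681 = 9337$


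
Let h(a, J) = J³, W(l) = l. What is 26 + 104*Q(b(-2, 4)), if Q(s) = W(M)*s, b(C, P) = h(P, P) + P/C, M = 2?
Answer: 12922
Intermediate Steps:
b(C, P) = P³ + P/C
Q(s) = 2*s
26 + 104*Q(b(-2, 4)) = 26 + 104*(2*(4³ + 4/(-2))) = 26 + 104*(2*(64 + 4*(-½))) = 26 + 104*(2*(64 - 2)) = 26 + 104*(2*62) = 26 + 104*124 = 26 + 12896 = 12922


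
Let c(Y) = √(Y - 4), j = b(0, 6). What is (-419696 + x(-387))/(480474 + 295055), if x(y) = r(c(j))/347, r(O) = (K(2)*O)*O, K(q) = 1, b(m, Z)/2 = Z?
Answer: -145634504/269108563 ≈ -0.54117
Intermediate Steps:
b(m, Z) = 2*Z
j = 12 (j = 2*6 = 12)
c(Y) = √(-4 + Y)
r(O) = O² (r(O) = (1*O)*O = O*O = O²)
x(y) = 8/347 (x(y) = (√(-4 + 12))²/347 = (√8)²*(1/347) = (2*√2)²*(1/347) = 8*(1/347) = 8/347)
(-419696 + x(-387))/(480474 + 295055) = (-419696 + 8/347)/(480474 + 295055) = -145634504/347/775529 = -145634504/347*1/775529 = -145634504/269108563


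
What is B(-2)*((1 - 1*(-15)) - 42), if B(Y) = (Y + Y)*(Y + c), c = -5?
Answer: -728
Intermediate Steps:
B(Y) = 2*Y*(-5 + Y) (B(Y) = (Y + Y)*(Y - 5) = (2*Y)*(-5 + Y) = 2*Y*(-5 + Y))
B(-2)*((1 - 1*(-15)) - 42) = (2*(-2)*(-5 - 2))*((1 - 1*(-15)) - 42) = (2*(-2)*(-7))*((1 + 15) - 42) = 28*(16 - 42) = 28*(-26) = -728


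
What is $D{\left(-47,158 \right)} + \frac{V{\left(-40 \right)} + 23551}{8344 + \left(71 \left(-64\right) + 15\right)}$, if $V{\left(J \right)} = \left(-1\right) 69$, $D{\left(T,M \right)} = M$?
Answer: $\frac{626252}{3815} \approx 164.16$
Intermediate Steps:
$V{\left(J \right)} = -69$
$D{\left(-47,158 \right)} + \frac{V{\left(-40 \right)} + 23551}{8344 + \left(71 \left(-64\right) + 15\right)} = 158 + \frac{-69 + 23551}{8344 + \left(71 \left(-64\right) + 15\right)} = 158 + \frac{23482}{8344 + \left(-4544 + 15\right)} = 158 + \frac{23482}{8344 - 4529} = 158 + \frac{23482}{3815} = \frac{626252}{3815}$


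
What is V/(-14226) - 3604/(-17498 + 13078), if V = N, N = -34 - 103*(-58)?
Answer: 61313/154115 ≈ 0.39784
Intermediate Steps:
N = 5940 (N = -34 + 5974 = 5940)
V = 5940
V/(-14226) - 3604/(-17498 + 13078) = 5940/(-14226) - 3604/(-17498 + 13078) = 5940*(-1/14226) - 3604/(-4420) = -990/2371 - 3604*(-1/4420) = -990/2371 + 53/65 = 61313/154115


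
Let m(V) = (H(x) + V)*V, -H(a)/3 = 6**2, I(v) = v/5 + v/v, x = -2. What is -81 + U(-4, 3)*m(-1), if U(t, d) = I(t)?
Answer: -296/5 ≈ -59.200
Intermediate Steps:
I(v) = 1 + v/5 (I(v) = v*(1/5) + 1 = v/5 + 1 = 1 + v/5)
H(a) = -108 (H(a) = -3*6**2 = -3*36 = -108)
m(V) = V*(-108 + V) (m(V) = (-108 + V)*V = V*(-108 + V))
U(t, d) = 1 + t/5
-81 + U(-4, 3)*m(-1) = -81 + (1 + (1/5)*(-4))*(-(-108 - 1)) = -81 + (1 - 4/5)*(-1*(-109)) = -81 + (1/5)*109 = -81 + 109/5 = -296/5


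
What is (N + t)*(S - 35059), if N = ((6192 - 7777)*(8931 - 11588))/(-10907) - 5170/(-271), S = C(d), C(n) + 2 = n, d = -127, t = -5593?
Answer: 619894959100088/2955797 ≈ 2.0972e+8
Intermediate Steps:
C(n) = -2 + n
S = -129 (S = -2 - 127 = -129)
N = -1084885305/2955797 (N = -1585*(-2657)*(-1/10907) - 5170*(-1/271) = 4211345*(-1/10907) + 5170/271 = -4211345/10907 + 5170/271 = -1084885305/2955797 ≈ -367.04)
(N + t)*(S - 35059) = (-1084885305/2955797 - 5593)*(-129 - 35059) = -17616657926/2955797*(-35188) = 619894959100088/2955797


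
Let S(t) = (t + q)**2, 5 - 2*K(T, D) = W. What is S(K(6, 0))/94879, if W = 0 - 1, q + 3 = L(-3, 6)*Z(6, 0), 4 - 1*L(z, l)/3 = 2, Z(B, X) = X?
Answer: 0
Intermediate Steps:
L(z, l) = 6 (L(z, l) = 12 - 3*2 = 12 - 6 = 6)
q = -3 (q = -3 + 6*0 = -3 + 0 = -3)
W = -1
K(T, D) = 3 (K(T, D) = 5/2 - 1/2*(-1) = 5/2 + 1/2 = 3)
S(t) = (-3 + t)**2 (S(t) = (t - 3)**2 = (-3 + t)**2)
S(K(6, 0))/94879 = (-3 + 3)**2/94879 = 0**2*(1/94879) = 0*(1/94879) = 0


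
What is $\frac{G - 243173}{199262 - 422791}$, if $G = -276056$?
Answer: $\frac{519229}{223529} \approx 2.3229$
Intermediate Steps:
$\frac{G - 243173}{199262 - 422791} = \frac{-276056 - 243173}{199262 - 422791} = - \frac{519229}{199262 - 422791} = - \frac{519229}{-223529} = \left(-519229\right) \left(- \frac{1}{223529}\right) = \frac{519229}{223529}$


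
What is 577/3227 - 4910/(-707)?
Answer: 2321787/325927 ≈ 7.1236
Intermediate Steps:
577/3227 - 4910/(-707) = 577*(1/3227) - 4910*(-1/707) = 577/3227 + 4910/707 = 2321787/325927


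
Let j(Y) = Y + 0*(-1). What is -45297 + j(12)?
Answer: -45285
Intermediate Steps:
j(Y) = Y (j(Y) = Y + 0 = Y)
-45297 + j(12) = -45297 + 12 = -45285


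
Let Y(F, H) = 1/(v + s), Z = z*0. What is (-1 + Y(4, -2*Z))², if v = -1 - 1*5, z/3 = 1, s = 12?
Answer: 25/36 ≈ 0.69444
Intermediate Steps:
z = 3 (z = 3*1 = 3)
Z = 0 (Z = 3*0 = 0)
v = -6 (v = -1 - 5 = -6)
Y(F, H) = ⅙ (Y(F, H) = 1/(-6 + 12) = 1/6 = ⅙)
(-1 + Y(4, -2*Z))² = (-1 + ⅙)² = (-⅚)² = 25/36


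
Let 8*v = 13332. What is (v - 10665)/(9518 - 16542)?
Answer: 17997/14048 ≈ 1.2811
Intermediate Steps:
v = 3333/2 (v = (⅛)*13332 = 3333/2 ≈ 1666.5)
(v - 10665)/(9518 - 16542) = (3333/2 - 10665)/(9518 - 16542) = -17997/2/(-7024) = -17997/2*(-1/7024) = 17997/14048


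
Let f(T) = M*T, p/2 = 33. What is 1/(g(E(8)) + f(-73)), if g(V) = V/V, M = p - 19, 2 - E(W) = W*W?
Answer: -1/3430 ≈ -0.00029154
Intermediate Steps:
p = 66 (p = 2*33 = 66)
E(W) = 2 - W**2 (E(W) = 2 - W*W = 2 - W**2)
M = 47 (M = 66 - 19 = 47)
g(V) = 1
f(T) = 47*T
1/(g(E(8)) + f(-73)) = 1/(1 + 47*(-73)) = 1/(1 - 3431) = 1/(-3430) = -1/3430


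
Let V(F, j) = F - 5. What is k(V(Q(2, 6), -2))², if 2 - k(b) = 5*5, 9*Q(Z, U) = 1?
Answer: 529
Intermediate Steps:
Q(Z, U) = ⅑ (Q(Z, U) = (⅑)*1 = ⅑)
V(F, j) = -5 + F
k(b) = -23 (k(b) = 2 - 5*5 = 2 - 1*25 = 2 - 25 = -23)
k(V(Q(2, 6), -2))² = (-23)² = 529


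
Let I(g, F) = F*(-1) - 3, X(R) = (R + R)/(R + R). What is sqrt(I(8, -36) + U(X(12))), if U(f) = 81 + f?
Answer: sqrt(115) ≈ 10.724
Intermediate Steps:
X(R) = 1 (X(R) = (2*R)/((2*R)) = (2*R)*(1/(2*R)) = 1)
I(g, F) = -3 - F (I(g, F) = -F - 3 = -3 - F)
sqrt(I(8, -36) + U(X(12))) = sqrt((-3 - 1*(-36)) + (81 + 1)) = sqrt((-3 + 36) + 82) = sqrt(33 + 82) = sqrt(115)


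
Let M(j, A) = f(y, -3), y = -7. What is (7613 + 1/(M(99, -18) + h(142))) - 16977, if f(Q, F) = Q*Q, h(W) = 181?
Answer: -2153719/230 ≈ -9364.0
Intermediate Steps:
f(Q, F) = Q²
M(j, A) = 49 (M(j, A) = (-7)² = 49)
(7613 + 1/(M(99, -18) + h(142))) - 16977 = (7613 + 1/(49 + 181)) - 16977 = (7613 + 1/230) - 16977 = 1750991/230 - 16977 = -2153719/230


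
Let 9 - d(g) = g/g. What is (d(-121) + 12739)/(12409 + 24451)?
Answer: 12747/36860 ≈ 0.34582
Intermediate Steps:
d(g) = 8 (d(g) = 9 - g/g = 9 - 1*1 = 9 - 1 = 8)
(d(-121) + 12739)/(12409 + 24451) = (8 + 12739)/(12409 + 24451) = 12747/36860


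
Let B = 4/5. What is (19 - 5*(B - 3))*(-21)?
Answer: -630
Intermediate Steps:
B = 4/5 (B = 4*(1/5) = 4/5 ≈ 0.80000)
(19 - 5*(B - 3))*(-21) = (19 - 5*(4/5 - 3))*(-21) = (19 - 5*(-11/5))*(-21) = (19 + 11)*(-21) = 30*(-21) = -630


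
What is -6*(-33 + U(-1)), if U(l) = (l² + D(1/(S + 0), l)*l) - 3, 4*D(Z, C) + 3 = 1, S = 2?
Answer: 207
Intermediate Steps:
D(Z, C) = -½ (D(Z, C) = -¾ + (¼)*1 = -¾ + ¼ = -½)
U(l) = -3 + l² - l/2 (U(l) = (l² - l/2) - 3 = -3 + l² - l/2)
-6*(-33 + U(-1)) = -6*(-33 + (-3 + (-1)² - ½*(-1))) = -6*(-33 + (-3 + 1 + ½)) = -6*(-33 - 3/2) = -6*(-69/2) = 207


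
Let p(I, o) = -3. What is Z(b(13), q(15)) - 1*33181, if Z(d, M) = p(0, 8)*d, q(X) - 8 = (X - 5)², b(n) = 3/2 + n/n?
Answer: -66377/2 ≈ -33189.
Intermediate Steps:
b(n) = 5/2 (b(n) = 3*(½) + 1 = 3/2 + 1 = 5/2)
q(X) = 8 + (-5 + X)² (q(X) = 8 + (X - 5)² = 8 + (-5 + X)²)
Z(d, M) = -3*d
Z(b(13), q(15)) - 1*33181 = -3*5/2 - 1*33181 = -15/2 - 33181 = -66377/2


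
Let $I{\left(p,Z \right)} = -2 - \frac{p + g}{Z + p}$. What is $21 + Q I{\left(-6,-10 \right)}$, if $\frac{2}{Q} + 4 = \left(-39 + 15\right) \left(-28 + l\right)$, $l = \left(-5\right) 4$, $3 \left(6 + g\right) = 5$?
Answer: $\frac{578465}{27552} \approx 20.995$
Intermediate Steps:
$g = - \frac{13}{3}$ ($g = -6 + \frac{1}{3} \cdot 5 = -6 + \frac{5}{3} = - \frac{13}{3} \approx -4.3333$)
$l = -20$
$I{\left(p,Z \right)} = -2 - \frac{- \frac{13}{3} + p}{Z + p}$ ($I{\left(p,Z \right)} = -2 - \frac{p - \frac{13}{3}}{Z + p} = -2 - \frac{- \frac{13}{3} + p}{Z + p}$)
$Q = \frac{1}{574}$ ($Q = \frac{2}{-4 + \left(-39 + 15\right) \left(-28 - 20\right)} = \frac{2}{-4 - -1152} = \frac{2}{-4 + 1152} = \frac{2}{1148} = 2 \cdot \frac{1}{1148} = \frac{1}{574} \approx 0.0017422$)
$21 + Q I{\left(-6,-10 \right)} = 21 + \frac{\frac{1}{-10 - 6} \left(\frac{13}{3} - -18 - -20\right)}{574} = 21 + \frac{\frac{1}{-16} \left(\frac{13}{3} + 18 + 20\right)}{574} = 21 + \frac{\left(- \frac{1}{16}\right) \frac{127}{3}}{574} = 21 + \frac{1}{574} \left(- \frac{127}{48}\right) = 21 - \frac{127}{27552} = \frac{578465}{27552}$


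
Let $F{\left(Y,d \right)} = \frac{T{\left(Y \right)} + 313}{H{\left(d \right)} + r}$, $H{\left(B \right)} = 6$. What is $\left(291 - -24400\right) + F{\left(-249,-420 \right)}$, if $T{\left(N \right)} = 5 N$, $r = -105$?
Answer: $\frac{2445341}{99} \approx 24700.0$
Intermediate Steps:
$F{\left(Y,d \right)} = - \frac{313}{99} - \frac{5 Y}{99}$ ($F{\left(Y,d \right)} = \frac{5 Y + 313}{6 - 105} = \frac{313 + 5 Y}{-99} = \left(313 + 5 Y\right) \left(- \frac{1}{99}\right) = - \frac{313}{99} - \frac{5 Y}{99}$)
$\left(291 - -24400\right) + F{\left(-249,-420 \right)} = \left(291 - -24400\right) - - \frac{932}{99} = \left(291 + 24400\right) + \left(- \frac{313}{99} + \frac{415}{33}\right) = 24691 + \frac{932}{99} = \frac{2445341}{99}$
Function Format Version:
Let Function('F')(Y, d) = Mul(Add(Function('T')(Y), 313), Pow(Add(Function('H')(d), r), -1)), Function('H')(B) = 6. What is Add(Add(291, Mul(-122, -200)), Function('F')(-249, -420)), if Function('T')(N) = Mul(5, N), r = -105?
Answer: Rational(2445341, 99) ≈ 24700.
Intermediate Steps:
Function('F')(Y, d) = Add(Rational(-313, 99), Mul(Rational(-5, 99), Y)) (Function('F')(Y, d) = Mul(Add(Mul(5, Y), 313), Pow(Add(6, -105), -1)) = Mul(Add(313, Mul(5, Y)), Pow(-99, -1)) = Mul(Add(313, Mul(5, Y)), Rational(-1, 99)) = Add(Rational(-313, 99), Mul(Rational(-5, 99), Y)))
Add(Add(291, Mul(-122, -200)), Function('F')(-249, -420)) = Add(Add(291, Mul(-122, -200)), Add(Rational(-313, 99), Mul(Rational(-5, 99), -249))) = Add(Add(291, 24400), Add(Rational(-313, 99), Rational(415, 33))) = Add(24691, Rational(932, 99)) = Rational(2445341, 99)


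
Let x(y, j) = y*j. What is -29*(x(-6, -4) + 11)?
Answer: -1015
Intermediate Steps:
x(y, j) = j*y
-29*(x(-6, -4) + 11) = -29*(-4*(-6) + 11) = -29*(24 + 11) = -29*35 = -1015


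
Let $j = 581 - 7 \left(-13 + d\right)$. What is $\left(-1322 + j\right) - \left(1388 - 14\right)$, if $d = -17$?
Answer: $-1905$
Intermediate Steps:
$j = 791$ ($j = 581 - 7 \left(-13 - 17\right) = 581 - 7 \left(-30\right) = 581 - -210 = 581 + 210 = 791$)
$\left(-1322 + j\right) - \left(1388 - 14\right) = \left(-1322 + 791\right) - \left(1388 - 14\right) = -531 - \left(1388 - 14\right) = -531 - 1374 = -1905$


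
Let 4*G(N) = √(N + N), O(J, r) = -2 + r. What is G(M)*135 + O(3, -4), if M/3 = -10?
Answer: -6 + 135*I*√15/2 ≈ -6.0 + 261.43*I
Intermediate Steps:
M = -30 (M = 3*(-10) = -30)
G(N) = √2*√N/4 (G(N) = √(N + N)/4 = √(2*N)/4 = (√2*√N)/4 = √2*√N/4)
G(M)*135 + O(3, -4) = (√2*√(-30)/4)*135 + (-2 - 4) = (√2*(I*√30)/4)*135 - 6 = (I*√15/2)*135 - 6 = 135*I*√15/2 - 6 = -6 + 135*I*√15/2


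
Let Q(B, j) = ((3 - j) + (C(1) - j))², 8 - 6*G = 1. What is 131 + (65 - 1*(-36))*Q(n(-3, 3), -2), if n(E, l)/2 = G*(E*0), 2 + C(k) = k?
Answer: 3767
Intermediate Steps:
C(k) = -2 + k
G = 7/6 (G = 4/3 - ⅙*1 = 4/3 - ⅙ = 7/6 ≈ 1.1667)
n(E, l) = 0 (n(E, l) = 2*(7*(E*0)/6) = 2*((7/6)*0) = 2*0 = 0)
Q(B, j) = (2 - 2*j)² (Q(B, j) = ((3 - j) + ((-2 + 1) - j))² = ((3 - j) + (-1 - j))² = (2 - 2*j)²)
131 + (65 - 1*(-36))*Q(n(-3, 3), -2) = 131 + (65 - 1*(-36))*(4*(1 - 1*(-2))²) = 131 + (65 + 36)*(4*(1 + 2)²) = 131 + 101*(4*3²) = 131 + 101*(4*9) = 131 + 101*36 = 131 + 3636 = 3767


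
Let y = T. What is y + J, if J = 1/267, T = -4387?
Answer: -1171328/267 ≈ -4387.0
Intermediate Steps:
J = 1/267 ≈ 0.0037453
y = -4387
y + J = -4387 + 1/267 = -1171328/267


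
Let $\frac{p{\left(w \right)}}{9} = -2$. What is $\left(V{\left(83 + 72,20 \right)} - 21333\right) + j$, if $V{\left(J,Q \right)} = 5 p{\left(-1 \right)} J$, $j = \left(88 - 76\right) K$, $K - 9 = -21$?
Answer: $-35427$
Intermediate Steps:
$K = -12$ ($K = 9 - 21 = -12$)
$p{\left(w \right)} = -18$ ($p{\left(w \right)} = 9 \left(-2\right) = -18$)
$j = -144$ ($j = \left(88 - 76\right) \left(-12\right) = 12 \left(-12\right) = -144$)
$V{\left(J,Q \right)} = - 90 J$ ($V{\left(J,Q \right)} = 5 \left(-18\right) J = - 90 J$)
$\left(V{\left(83 + 72,20 \right)} - 21333\right) + j = \left(- 90 \left(83 + 72\right) - 21333\right) - 144 = \left(\left(-90\right) 155 - 21333\right) - 144 = \left(-13950 - 21333\right) - 144 = -35283 - 144 = -35427$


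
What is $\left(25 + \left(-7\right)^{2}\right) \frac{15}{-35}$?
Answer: $- \frac{222}{7} \approx -31.714$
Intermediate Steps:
$\left(25 + \left(-7\right)^{2}\right) \frac{15}{-35} = \left(25 + 49\right) 15 \left(- \frac{1}{35}\right) = 74 \left(- \frac{3}{7}\right) = - \frac{222}{7}$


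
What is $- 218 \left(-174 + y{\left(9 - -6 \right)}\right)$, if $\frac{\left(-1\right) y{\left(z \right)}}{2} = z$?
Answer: $44472$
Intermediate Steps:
$y{\left(z \right)} = - 2 z$
$- 218 \left(-174 + y{\left(9 - -6 \right)}\right) = - 218 \left(-174 - 2 \left(9 - -6\right)\right) = - 218 \left(-174 - 2 \left(9 + 6\right)\right) = - 218 \left(-174 - 30\right) = \left(-218\right) \left(-204\right) = 44472$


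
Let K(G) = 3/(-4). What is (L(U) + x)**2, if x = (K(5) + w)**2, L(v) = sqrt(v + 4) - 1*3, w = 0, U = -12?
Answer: (-39 + 32*I*sqrt(2))**2/256 ≈ -2.0586 - 13.789*I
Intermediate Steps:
K(G) = -3/4 (K(G) = 3*(-1/4) = -3/4)
L(v) = -3 + sqrt(4 + v) (L(v) = sqrt(4 + v) - 3 = -3 + sqrt(4 + v))
x = 9/16 (x = (-3/4 + 0)**2 = (-3/4)**2 = 9/16 ≈ 0.56250)
(L(U) + x)**2 = ((-3 + sqrt(4 - 12)) + 9/16)**2 = ((-3 + sqrt(-8)) + 9/16)**2 = ((-3 + 2*I*sqrt(2)) + 9/16)**2 = (-39/16 + 2*I*sqrt(2))**2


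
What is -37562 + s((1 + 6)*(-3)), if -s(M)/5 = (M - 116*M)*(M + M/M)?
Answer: 203938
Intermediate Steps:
s(M) = 575*M*(1 + M) (s(M) = -5*(M - 116*M)*(M + M/M) = -5*(-115*M)*(M + 1) = -5*(-115*M)*(1 + M) = -(-575)*M*(1 + M) = 575*M*(1 + M))
-37562 + s((1 + 6)*(-3)) = -37562 + 575*((1 + 6)*(-3))*(1 + (1 + 6)*(-3)) = -37562 + 575*(7*(-3))*(1 + 7*(-3)) = -37562 + 575*(-21)*(1 - 21) = -37562 + 575*(-21)*(-20) = -37562 + 241500 = 203938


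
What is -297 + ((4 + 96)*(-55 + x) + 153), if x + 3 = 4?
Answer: -5544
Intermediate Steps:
x = 1 (x = -3 + 4 = 1)
-297 + ((4 + 96)*(-55 + x) + 153) = -297 + ((4 + 96)*(-55 + 1) + 153) = -297 + (100*(-54) + 153) = -297 + (-5400 + 153) = -297 - 5247 = -5544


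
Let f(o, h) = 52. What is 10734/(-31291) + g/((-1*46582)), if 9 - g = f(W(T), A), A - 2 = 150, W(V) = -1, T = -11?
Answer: -498665675/1457597362 ≈ -0.34211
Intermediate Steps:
A = 152 (A = 2 + 150 = 152)
g = -43 (g = 9 - 1*52 = 9 - 52 = -43)
10734/(-31291) + g/((-1*46582)) = 10734/(-31291) - 43/((-1*46582)) = 10734*(-1/31291) - 43/(-46582) = -10734/31291 - 43*(-1/46582) = -10734/31291 + 43/46582 = -498665675/1457597362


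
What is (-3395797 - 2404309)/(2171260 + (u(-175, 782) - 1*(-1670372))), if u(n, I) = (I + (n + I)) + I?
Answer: -5800106/3843803 ≈ -1.5089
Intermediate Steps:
u(n, I) = n + 3*I (u(n, I) = (I + (I + n)) + I = (n + 2*I) + I = n + 3*I)
(-3395797 - 2404309)/(2171260 + (u(-175, 782) - 1*(-1670372))) = (-3395797 - 2404309)/(2171260 + ((-175 + 3*782) - 1*(-1670372))) = -5800106/(2171260 + ((-175 + 2346) + 1670372)) = -5800106/(2171260 + (2171 + 1670372)) = -5800106/(2171260 + 1672543) = -5800106/3843803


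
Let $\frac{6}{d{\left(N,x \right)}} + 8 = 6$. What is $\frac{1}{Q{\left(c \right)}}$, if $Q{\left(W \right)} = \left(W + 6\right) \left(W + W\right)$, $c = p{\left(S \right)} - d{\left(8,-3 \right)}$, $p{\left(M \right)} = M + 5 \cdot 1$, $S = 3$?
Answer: $\frac{1}{374} \approx 0.0026738$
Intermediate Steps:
$d{\left(N,x \right)} = -3$ ($d{\left(N,x \right)} = \frac{6}{-8 + 6} = \frac{6}{-2} = 6 \left(- \frac{1}{2}\right) = -3$)
$p{\left(M \right)} = 5 + M$ ($p{\left(M \right)} = M + 5 = 5 + M$)
$c = 11$ ($c = \left(5 + 3\right) - -3 = 8 + 3 = 11$)
$Q{\left(W \right)} = 2 W \left(6 + W\right)$ ($Q{\left(W \right)} = \left(6 + W\right) 2 W = 2 W \left(6 + W\right)$)
$\frac{1}{Q{\left(c \right)}} = \frac{1}{2 \cdot 11 \left(6 + 11\right)} = \frac{1}{2 \cdot 11 \cdot 17} = \frac{1}{374}$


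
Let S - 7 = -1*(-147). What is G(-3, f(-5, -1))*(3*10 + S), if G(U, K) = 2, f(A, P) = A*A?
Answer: 368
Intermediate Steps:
f(A, P) = A²
S = 154 (S = 7 - 1*(-147) = 7 + 147 = 154)
G(-3, f(-5, -1))*(3*10 + S) = 2*(3*10 + 154) = 2*(30 + 154) = 2*184 = 368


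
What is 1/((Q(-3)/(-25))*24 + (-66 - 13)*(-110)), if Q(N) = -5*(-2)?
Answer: 5/43402 ≈ 0.00011520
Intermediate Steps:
Q(N) = 10
1/((Q(-3)/(-25))*24 + (-66 - 13)*(-110)) = 1/((10/(-25))*24 + (-66 - 13)*(-110)) = 1/(-1/25*10*24 - 79*(-110)) = 1/(-⅖*24 + 8690) = 1/(-48/5 + 8690) = 1/(43402/5) = 5/43402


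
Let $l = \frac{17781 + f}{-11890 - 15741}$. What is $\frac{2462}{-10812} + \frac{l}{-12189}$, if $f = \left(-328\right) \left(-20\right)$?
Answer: $- \frac{2708902911}{11900063818} \approx -0.22764$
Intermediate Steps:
$f = 6560$
$l = - \frac{24341}{27631}$ ($l = \frac{17781 + 6560}{-11890 - 15741} = \frac{24341}{-27631} = 24341 \left(- \frac{1}{27631}\right) = - \frac{24341}{27631} \approx -0.88093$)
$\frac{2462}{-10812} + \frac{l}{-12189} = \frac{2462}{-10812} - \frac{24341}{27631 \left(-12189\right)} = 2462 \left(- \frac{1}{10812}\right) - - \frac{24341}{336794259} = - \frac{1231}{5406} + \frac{24341}{336794259} = - \frac{2708902911}{11900063818}$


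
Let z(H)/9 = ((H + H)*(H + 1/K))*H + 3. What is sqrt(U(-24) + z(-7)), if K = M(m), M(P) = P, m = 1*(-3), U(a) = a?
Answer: I*sqrt(6465) ≈ 80.405*I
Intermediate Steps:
m = -3
K = -3
z(H) = 27 + 18*H**2*(-1/3 + H) (z(H) = 9*(((H + H)*(H + 1/(-3)))*H + 3) = 9*(((2*H)*(H - 1/3))*H + 3) = 9*(((2*H)*(-1/3 + H))*H + 3) = 9*((2*H*(-1/3 + H))*H + 3) = 9*(2*H**2*(-1/3 + H) + 3) = 9*(3 + 2*H**2*(-1/3 + H)) = 27 + 18*H**2*(-1/3 + H))
sqrt(U(-24) + z(-7)) = sqrt(-24 + (27 - 6*(-7)**2 + 18*(-7)**3)) = sqrt(-24 + (27 - 6*49 + 18*(-343))) = sqrt(-24 + (27 - 294 - 6174)) = sqrt(-24 - 6441) = sqrt(-6465) = I*sqrt(6465)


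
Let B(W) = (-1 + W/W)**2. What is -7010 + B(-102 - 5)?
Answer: -7010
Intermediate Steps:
B(W) = 0 (B(W) = (-1 + 1)**2 = 0**2 = 0)
-7010 + B(-102 - 5) = -7010 + 0 = -7010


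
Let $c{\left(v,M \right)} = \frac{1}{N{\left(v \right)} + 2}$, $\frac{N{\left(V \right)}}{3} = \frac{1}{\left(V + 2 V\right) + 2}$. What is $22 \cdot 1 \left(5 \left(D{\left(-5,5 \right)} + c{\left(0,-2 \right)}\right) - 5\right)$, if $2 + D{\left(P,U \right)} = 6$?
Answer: $\frac{2530}{7} \approx 361.43$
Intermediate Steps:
$N{\left(V \right)} = \frac{3}{2 + 3 V}$ ($N{\left(V \right)} = \frac{3}{\left(V + 2 V\right) + 2} = \frac{3}{3 V + 2} = \frac{3}{2 + 3 V}$)
$D{\left(P,U \right)} = 4$ ($D{\left(P,U \right)} = -2 + 6 = 4$)
$c{\left(v,M \right)} = \frac{1}{2 + \frac{3}{2 + 3 v}}$ ($c{\left(v,M \right)} = \frac{1}{\frac{3}{2 + 3 v} + 2} = \frac{1}{2 + \frac{3}{2 + 3 v}}$)
$22 \cdot 1 \left(5 \left(D{\left(-5,5 \right)} + c{\left(0,-2 \right)}\right) - 5\right) = 22 \cdot 1 \left(5 \left(4 + \frac{2 + 3 \cdot 0}{7 + 6 \cdot 0}\right) - 5\right) = 22 \left(5 \left(4 + \frac{2 + 0}{7 + 0}\right) - 5\right) = 22 \left(5 \left(4 + \frac{1}{7} \cdot 2\right) - 5\right) = 22 \left(5 \left(4 + \frac{2}{7}\right) - 5\right) = 22 \left(5 \cdot \frac{30}{7} - 5\right) = 22 \left(\frac{150}{7} - 5\right) = 22 \cdot \frac{115}{7} = \frac{2530}{7}$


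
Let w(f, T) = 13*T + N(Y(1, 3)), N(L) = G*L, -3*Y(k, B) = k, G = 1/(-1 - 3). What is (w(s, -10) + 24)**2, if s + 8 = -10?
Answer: 1615441/144 ≈ 11218.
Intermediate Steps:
G = -1/4 (G = 1/(-4) = -1/4 ≈ -0.25000)
s = -18 (s = -8 - 10 = -18)
Y(k, B) = -k/3
N(L) = -L/4
w(f, T) = 1/12 + 13*T (w(f, T) = 13*T - (-1)/12 = 13*T - 1/4*(-1/3) = 13*T + 1/12 = 1/12 + 13*T)
(w(s, -10) + 24)**2 = ((1/12 + 13*(-10)) + 24)**2 = ((1/12 - 130) + 24)**2 = (-1559/12 + 24)**2 = (-1271/12)**2 = 1615441/144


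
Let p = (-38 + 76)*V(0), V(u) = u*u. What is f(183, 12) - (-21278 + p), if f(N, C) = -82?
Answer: 21196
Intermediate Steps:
V(u) = u²
p = 0 (p = (-38 + 76)*0² = 38*0 = 0)
f(183, 12) - (-21278 + p) = -82 - (-21278 + 0) = -82 - 1*(-21278) = -82 + 21278 = 21196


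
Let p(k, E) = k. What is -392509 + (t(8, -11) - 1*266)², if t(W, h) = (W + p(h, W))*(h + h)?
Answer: -352509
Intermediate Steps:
t(W, h) = 2*h*(W + h) (t(W, h) = (W + h)*(h + h) = (W + h)*(2*h) = 2*h*(W + h))
-392509 + (t(8, -11) - 1*266)² = -392509 + (2*(-11)*(8 - 11) - 1*266)² = -392509 + (2*(-11)*(-3) - 266)² = -392509 + (66 - 266)² = -392509 + (-200)² = -392509 + 40000 = -352509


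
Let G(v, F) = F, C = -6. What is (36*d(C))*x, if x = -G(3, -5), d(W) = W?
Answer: -1080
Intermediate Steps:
x = 5 (x = -1*(-5) = 5)
(36*d(C))*x = (36*(-6))*5 = -216*5 = -1080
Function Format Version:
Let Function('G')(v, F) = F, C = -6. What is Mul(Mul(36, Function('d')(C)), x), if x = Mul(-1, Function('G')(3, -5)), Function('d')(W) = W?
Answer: -1080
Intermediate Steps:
x = 5 (x = Mul(-1, -5) = 5)
Mul(Mul(36, Function('d')(C)), x) = Mul(Mul(36, -6), 5) = Mul(-216, 5) = -1080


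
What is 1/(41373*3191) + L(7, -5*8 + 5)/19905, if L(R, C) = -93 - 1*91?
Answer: -8097296269/875960947305 ≈ -0.0092439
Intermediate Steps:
L(R, C) = -184 (L(R, C) = -93 - 91 = -184)
1/(41373*3191) + L(7, -5*8 + 5)/19905 = 1/(41373*3191) - 184/19905 = (1/41373)*(1/3191) - 184*1/19905 = 1/132021243 - 184/19905 = -8097296269/875960947305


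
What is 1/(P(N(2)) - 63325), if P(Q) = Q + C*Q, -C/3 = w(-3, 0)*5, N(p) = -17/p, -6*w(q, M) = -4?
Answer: -2/126497 ≈ -1.5811e-5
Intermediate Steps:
w(q, M) = ⅔ (w(q, M) = -⅙*(-4) = ⅔)
C = -10 (C = -2*5 = -3*10/3 = -10)
P(Q) = -9*Q (P(Q) = Q - 10*Q = -9*Q)
1/(P(N(2)) - 63325) = 1/(-(-153)/2 - 63325) = 1/(-9*(-17/2) - 63325) = 1/(153/2 - 63325) = 1/(-126497/2) = -2/126497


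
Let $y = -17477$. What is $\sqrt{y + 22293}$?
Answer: $4 \sqrt{301} \approx 69.397$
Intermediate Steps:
$\sqrt{y + 22293} = \sqrt{-17477 + 22293} = \sqrt{4816} = 4 \sqrt{301}$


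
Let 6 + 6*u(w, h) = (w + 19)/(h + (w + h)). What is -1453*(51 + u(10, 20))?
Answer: -21837137/300 ≈ -72791.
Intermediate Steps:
u(w, h) = -1 + (19 + w)/(6*(w + 2*h)) (u(w, h) = -1 + ((w + 19)/(h + (w + h)))/6 = -1 + ((19 + w)/(h + (h + w)))/6 = -1 + ((19 + w)/(w + 2*h))/6 = -1 + (19 + w)/(6*(w + 2*h)))
-1453*(51 + u(10, 20)) = -1453*(51 + (19 - 12*20 - 5*10)/(6*(10 + 2*20))) = -1453*(51 + (19 - 240 - 50)/(6*(10 + 40))) = -1453*(51 + (⅙)*(-271)/50) = -1453*(51 + (⅙)*(1/50)*(-271)) = -1453*(51 - 271/300) = -1453*15029/300 = -21837137/300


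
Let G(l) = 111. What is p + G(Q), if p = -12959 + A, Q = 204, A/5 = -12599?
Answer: -75843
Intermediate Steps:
A = -62995 (A = 5*(-12599) = -62995)
p = -75954 (p = -12959 - 62995 = -75954)
p + G(Q) = -75954 + 111 = -75843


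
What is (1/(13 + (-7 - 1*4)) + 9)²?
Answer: 361/4 ≈ 90.250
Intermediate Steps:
(1/(13 + (-7 - 1*4)) + 9)² = (1/(13 + (-7 - 4)) + 9)² = (1/(13 - 11) + 9)² = (1/2 + 9)² = (½ + 9)² = (19/2)² = 361/4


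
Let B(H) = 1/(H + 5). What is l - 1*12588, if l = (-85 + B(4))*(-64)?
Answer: -64396/9 ≈ -7155.1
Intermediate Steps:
B(H) = 1/(5 + H)
l = 48896/9 (l = (-85 + 1/(5 + 4))*(-64) = (-85 + 1/9)*(-64) = (-85 + ⅑)*(-64) = -764/9*(-64) = 48896/9 ≈ 5432.9)
l - 1*12588 = 48896/9 - 1*12588 = 48896/9 - 12588 = -64396/9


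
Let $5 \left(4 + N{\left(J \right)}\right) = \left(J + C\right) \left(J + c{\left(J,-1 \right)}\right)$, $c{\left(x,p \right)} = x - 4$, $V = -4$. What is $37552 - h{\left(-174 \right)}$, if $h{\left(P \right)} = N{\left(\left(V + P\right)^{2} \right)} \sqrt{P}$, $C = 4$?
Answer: $37552 - \frac{2007878412 i \sqrt{174}}{5} \approx 37552.0 - 5.2971 \cdot 10^{9} i$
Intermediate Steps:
$c{\left(x,p \right)} = -4 + x$
$N{\left(J \right)} = -4 + \frac{\left(-4 + 2 J\right) \left(4 + J\right)}{5}$ ($N{\left(J \right)} = -4 + \frac{\left(J + 4\right) \left(J + \left(-4 + J\right)\right)}{5} = -4 + \frac{\left(4 + J\right) \left(-4 + 2 J\right)}{5} = -4 + \frac{\left(-4 + 2 J\right) \left(4 + J\right)}{5}$)
$h{\left(P \right)} = \sqrt{P} \left(- \frac{36}{5} + \frac{2 \left(-4 + P\right)^{4}}{5} + \frac{4 \left(-4 + P\right)^{2}}{5}\right)$ ($h{\left(P \right)} = \left(- \frac{36}{5} + \frac{2 \left(\left(-4 + P\right)^{2}\right)^{2}}{5} + \frac{4 \left(-4 + P\right)^{2}}{5}\right) \sqrt{P} = \left(- \frac{36}{5} + \frac{2 \left(-4 + P\right)^{4}}{5} + \frac{4 \left(-4 + P\right)^{2}}{5}\right) \sqrt{P} = \sqrt{P} \left(- \frac{36}{5} + \frac{2 \left(-4 + P\right)^{4}}{5} + \frac{4 \left(-4 + P\right)^{2}}{5}\right)$)
$37552 - h{\left(-174 \right)} = 37552 - \frac{2 \sqrt{-174} \left(270 + \left(-174\right)^{4} - -47328 - 16 \left(-174\right)^{3} + 98 \left(-174\right)^{2}\right)}{5} = 37552 - \frac{2 i \sqrt{174} \left(270 + 916636176 + 47328 - -84288384 + 98 \cdot 30276\right)}{5} = 37552 - \frac{2 i \sqrt{174} \left(270 + 916636176 + 47328 + 84288384 + 2967048\right)}{5} = 37552 - \frac{2}{5} i \sqrt{174} \cdot 1003939206 = 37552 - \frac{2007878412 i \sqrt{174}}{5}$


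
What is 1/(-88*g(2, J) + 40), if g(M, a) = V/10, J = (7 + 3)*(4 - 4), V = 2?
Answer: 5/112 ≈ 0.044643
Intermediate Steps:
J = 0 (J = 10*0 = 0)
g(M, a) = 1/5 (g(M, a) = 2/10 = 2*(1/10) = 1/5)
1/(-88*g(2, J) + 40) = 1/(-88*1/5 + 40) = 1/(-88/5 + 40) = 1/(112/5) = 5/112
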